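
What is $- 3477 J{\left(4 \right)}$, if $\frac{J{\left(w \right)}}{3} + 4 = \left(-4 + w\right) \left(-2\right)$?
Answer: $41724$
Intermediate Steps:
$J{\left(w \right)} = 12 - 6 w$ ($J{\left(w \right)} = -12 + 3 \left(-4 + w\right) \left(-2\right) = -12 + 3 \left(8 - 2 w\right) = -12 - \left(-24 + 6 w\right) = 12 - 6 w$)
$- 3477 J{\left(4 \right)} = - 3477 \left(12 - 24\right) = \left(-3477\right) \left(-12\right) = 41724$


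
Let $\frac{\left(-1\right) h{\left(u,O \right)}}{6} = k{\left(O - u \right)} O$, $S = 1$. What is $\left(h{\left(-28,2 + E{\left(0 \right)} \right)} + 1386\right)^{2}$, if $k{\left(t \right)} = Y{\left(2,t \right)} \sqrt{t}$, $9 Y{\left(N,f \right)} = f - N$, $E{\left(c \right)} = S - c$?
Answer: $2025280 - 160776 \sqrt{31} \approx 1.1301 \cdot 10^{6}$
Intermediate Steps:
$E{\left(c \right)} = 1 - c$
$Y{\left(N,f \right)} = - \frac{N}{9} + \frac{f}{9}$ ($Y{\left(N,f \right)} = \frac{f - N}{9} = - \frac{N}{9} + \frac{f}{9}$)
$k{\left(t \right)} = \sqrt{t} \left(- \frac{2}{9} + \frac{t}{9}\right)$ ($k{\left(t \right)} = \left(\left(- \frac{1}{9}\right) 2 + \frac{t}{9}\right) \sqrt{t} = \left(- \frac{2}{9} + \frac{t}{9}\right) \sqrt{t} = \sqrt{t} \left(- \frac{2}{9} + \frac{t}{9}\right)$)
$h{\left(u,O \right)} = - \frac{2 O \sqrt{O - u} \left(-2 + O - u\right)}{3}$ ($h{\left(u,O \right)} = - 6 \frac{\sqrt{O - u} \left(-2 + \left(O - u\right)\right)}{9} O = - 6 \frac{\sqrt{O - u} \left(-2 + O - u\right)}{9} O = - 6 \frac{O \sqrt{O - u} \left(-2 + O - u\right)}{9} = - \frac{2 O \sqrt{O - u} \left(-2 + O - u\right)}{3}$)
$\left(h{\left(-28,2 + E{\left(0 \right)} \right)} + 1386\right)^{2} = \left(\frac{2 \left(2 + \left(1 - 0\right)\right) \sqrt{\left(2 + \left(1 - 0\right)\right) - -28} \left(2 - 28 - \left(2 + \left(1 - 0\right)\right)\right)}{3} + 1386\right)^{2} = \left(\frac{2 \left(2 + \left(1 + 0\right)\right) \sqrt{\left(2 + \left(1 + 0\right)\right) + 28} \left(2 - 28 - \left(2 + \left(1 + 0\right)\right)\right)}{3} + 1386\right)^{2} = \left(\frac{2 \left(2 + 1\right) \sqrt{\left(2 + 1\right) + 28} \left(2 - 28 - \left(2 + 1\right)\right)}{3} + 1386\right)^{2} = \left(\frac{2}{3} \cdot 3 \sqrt{3 + 28} \left(2 - 28 - 3\right) + 1386\right)^{2} = \left(\frac{2}{3} \cdot 3 \sqrt{31} \left(2 - 28 - 3\right) + 1386\right)^{2} = \left(\frac{2}{3} \cdot 3 \sqrt{31} \left(-29\right) + 1386\right)^{2} = \left(- 58 \sqrt{31} + 1386\right)^{2} = \left(1386 - 58 \sqrt{31}\right)^{2}$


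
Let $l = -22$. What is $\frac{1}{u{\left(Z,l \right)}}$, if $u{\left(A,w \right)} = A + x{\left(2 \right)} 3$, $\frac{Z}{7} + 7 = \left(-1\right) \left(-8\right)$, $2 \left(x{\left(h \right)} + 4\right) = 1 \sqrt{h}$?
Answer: $- \frac{10}{41} - \frac{3 \sqrt{2}}{41} \approx -0.34738$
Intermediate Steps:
$x{\left(h \right)} = -4 + \frac{\sqrt{h}}{2}$ ($x{\left(h \right)} = -4 + \frac{1 \sqrt{h}}{2} = -4 + \frac{\sqrt{h}}{2}$)
$Z = 7$ ($Z = -49 + 7 \left(\left(-1\right) \left(-8\right)\right) = -49 + 7 \cdot 8 = -49 + 56 = 7$)
$u{\left(A,w \right)} = -12 + A + \frac{3 \sqrt{2}}{2}$ ($u{\left(A,w \right)} = A + \left(-4 + \frac{\sqrt{2}}{2}\right) 3 = A - \left(12 - \frac{3 \sqrt{2}}{2}\right) = -12 + A + \frac{3 \sqrt{2}}{2}$)
$\frac{1}{u{\left(Z,l \right)}} = \frac{1}{-12 + 7 + \frac{3 \sqrt{2}}{2}} = \frac{1}{-5 + \frac{3 \sqrt{2}}{2}}$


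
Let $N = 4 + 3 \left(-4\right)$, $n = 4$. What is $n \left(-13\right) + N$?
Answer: $-60$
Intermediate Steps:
$N = -8$ ($N = 4 - 12 = -8$)
$n \left(-13\right) + N = 4 \left(-13\right) - 8 = -52 - 8 = -60$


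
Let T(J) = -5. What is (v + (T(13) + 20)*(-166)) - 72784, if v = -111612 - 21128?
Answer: -208014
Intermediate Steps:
v = -132740
(v + (T(13) + 20)*(-166)) - 72784 = (-132740 + (-5 + 20)*(-166)) - 72784 = (-132740 + 15*(-166)) - 72784 = (-132740 - 2490) - 72784 = -135230 - 72784 = -208014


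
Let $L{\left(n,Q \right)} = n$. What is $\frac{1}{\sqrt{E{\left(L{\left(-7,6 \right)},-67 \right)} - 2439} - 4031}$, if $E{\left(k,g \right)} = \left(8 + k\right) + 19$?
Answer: $- \frac{4031}{16251380} - \frac{i \sqrt{2419}}{16251380} \approx -0.00024804 - 3.0264 \cdot 10^{-6} i$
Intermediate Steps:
$E{\left(k,g \right)} = 27 + k$
$\frac{1}{\sqrt{E{\left(L{\left(-7,6 \right)},-67 \right)} - 2439} - 4031} = \frac{1}{\sqrt{\left(27 - 7\right) - 2439} - 4031} = \frac{1}{\sqrt{20 - 2439} - 4031} = \frac{1}{\sqrt{-2419} - 4031} = \frac{1}{i \sqrt{2419} - 4031} = \frac{1}{-4031 + i \sqrt{2419}}$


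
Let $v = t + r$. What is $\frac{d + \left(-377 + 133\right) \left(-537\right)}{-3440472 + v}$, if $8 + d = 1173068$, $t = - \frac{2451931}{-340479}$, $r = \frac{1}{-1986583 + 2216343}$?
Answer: $- \frac{102016789476203520}{269142245812371841} \approx -0.37904$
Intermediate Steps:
$r = \frac{1}{229760} \approx 4.3524 \cdot 10^{-6}$
$t = \frac{2451931}{340479}$ ($t = \left(-2451931\right) \left(- \frac{1}{340479}\right) = \frac{2451931}{340479} \approx 7.2014$)
$d = 1173060$ ($d = -8 + 1173068 = 1173060$)
$v = \frac{563356007039}{78228455040}$ ($v = \frac{2451931}{340479} + \frac{1}{229760} = \frac{563356007039}{78228455040} \approx 7.2014$)
$\frac{d + \left(-377 + 133\right) \left(-537\right)}{-3440472 + v} = \frac{1173060 + \left(-377 + 133\right) \left(-537\right)}{-3440472 + \frac{563356007039}{78228455040}} = \frac{1173060 - -131028}{- \frac{269142245812371841}{78228455040}} = \left(1173060 + 131028\right) \left(- \frac{78228455040}{269142245812371841}\right) = 1304088 \left(- \frac{78228455040}{269142245812371841}\right) = - \frac{102016789476203520}{269142245812371841}$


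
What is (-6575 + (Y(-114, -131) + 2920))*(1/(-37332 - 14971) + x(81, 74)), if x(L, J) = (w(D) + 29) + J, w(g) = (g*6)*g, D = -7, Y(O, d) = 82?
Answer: -74190808170/52303 ≈ -1.4185e+6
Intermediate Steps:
w(g) = 6*g**2 (w(g) = (6*g)*g = 6*g**2)
x(L, J) = 323 + J (x(L, J) = (6*(-7)**2 + 29) + J = (6*49 + 29) + J = (294 + 29) + J = 323 + J)
(-6575 + (Y(-114, -131) + 2920))*(1/(-37332 - 14971) + x(81, 74)) = (-6575 + (82 + 2920))*(1/(-37332 - 14971) + (323 + 74)) = (-6575 + 3002)*(1/(-52303) + 397) = -3573*(-1/52303 + 397) = -3573*20764290/52303 = -74190808170/52303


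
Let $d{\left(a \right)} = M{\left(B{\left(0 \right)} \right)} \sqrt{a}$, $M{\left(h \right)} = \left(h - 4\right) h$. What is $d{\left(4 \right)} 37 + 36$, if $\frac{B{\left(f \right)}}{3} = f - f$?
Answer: $36$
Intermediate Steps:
$B{\left(f \right)} = 0$ ($B{\left(f \right)} = 3 \left(f - f\right) = 3 \cdot 0 = 0$)
$M{\left(h \right)} = h \left(-4 + h\right)$ ($M{\left(h \right)} = \left(-4 + h\right) h = h \left(-4 + h\right)$)
$d{\left(a \right)} = 0$ ($d{\left(a \right)} = 0 \left(-4 + 0\right) \sqrt{a} = 0 \left(-4\right) \sqrt{a} = 0 \sqrt{a} = 0$)
$d{\left(4 \right)} 37 + 36 = 0 \cdot 37 + 36 = 0 + 36 = 36$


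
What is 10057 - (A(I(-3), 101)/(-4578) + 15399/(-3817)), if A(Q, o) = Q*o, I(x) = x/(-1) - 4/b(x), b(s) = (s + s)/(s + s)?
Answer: 175808401987/17474226 ≈ 10061.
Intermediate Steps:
b(s) = 1 (b(s) = (2*s)/((2*s)) = (2*s)*(1/(2*s)) = 1)
I(x) = -4 - x (I(x) = x/(-1) - 4/1 = x*(-1) - 4*1 = -x - 4 = -4 - x)
10057 - (A(I(-3), 101)/(-4578) + 15399/(-3817)) = 10057 - (((-4 - 1*(-3))*101)/(-4578) + 15399/(-3817)) = 10057 - (((-4 + 3)*101)*(-1/4578) + 15399*(-1/3817)) = 10057 - (-1*101*(-1/4578) - 15399/3817) = 10057 - (-101*(-1/4578) - 15399/3817) = 10057 - (101/4578 - 15399/3817) = 10057 - 1*(-70111105/17474226) = 10057 + 70111105/17474226 = 175808401987/17474226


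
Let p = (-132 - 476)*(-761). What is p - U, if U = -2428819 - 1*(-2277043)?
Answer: 614464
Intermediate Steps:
U = -151776 (U = -2428819 + 2277043 = -151776)
p = 462688 (p = -608*(-761) = 462688)
p - U = 462688 - 1*(-151776) = 462688 + 151776 = 614464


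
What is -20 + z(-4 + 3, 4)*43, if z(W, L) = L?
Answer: 152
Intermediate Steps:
-20 + z(-4 + 3, 4)*43 = -20 + 4*43 = -20 + 172 = 152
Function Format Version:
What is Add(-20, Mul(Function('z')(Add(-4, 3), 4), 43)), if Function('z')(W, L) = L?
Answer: 152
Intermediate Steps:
Add(-20, Mul(Function('z')(Add(-4, 3), 4), 43)) = Add(-20, Mul(4, 43)) = Add(-20, 172) = 152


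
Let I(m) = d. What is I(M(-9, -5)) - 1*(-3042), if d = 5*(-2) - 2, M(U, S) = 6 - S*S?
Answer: 3030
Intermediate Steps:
M(U, S) = 6 - S²
d = -12 (d = -10 - 2 = -12)
I(m) = -12
I(M(-9, -5)) - 1*(-3042) = -12 - 1*(-3042) = -12 + 3042 = 3030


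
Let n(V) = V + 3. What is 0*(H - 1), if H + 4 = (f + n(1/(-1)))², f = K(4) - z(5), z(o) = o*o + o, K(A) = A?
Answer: 0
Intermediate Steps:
z(o) = o + o² (z(o) = o² + o = o + o²)
f = -26 (f = 4 - 5*(1 + 5) = 4 - 5*6 = 4 - 1*30 = 4 - 30 = -26)
n(V) = 3 + V
H = 572 (H = -4 + (-26 + (3 + 1/(-1)))² = -4 + (-26 + (3 - 1))² = -4 + (-26 + 2)² = -4 + (-24)² = -4 + 576 = 572)
0*(H - 1) = 0*(572 - 1) = 0*571 = 0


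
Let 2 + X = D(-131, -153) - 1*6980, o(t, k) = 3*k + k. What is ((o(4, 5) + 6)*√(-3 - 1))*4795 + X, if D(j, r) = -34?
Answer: -7016 + 249340*I ≈ -7016.0 + 2.4934e+5*I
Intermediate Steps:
o(t, k) = 4*k
X = -7016 (X = -2 + (-34 - 1*6980) = -2 + (-34 - 6980) = -2 - 7014 = -7016)
((o(4, 5) + 6)*√(-3 - 1))*4795 + X = ((4*5 + 6)*√(-3 - 1))*4795 - 7016 = ((20 + 6)*√(-4))*4795 - 7016 = (26*(2*I))*4795 - 7016 = (52*I)*4795 - 7016 = 249340*I - 7016 = -7016 + 249340*I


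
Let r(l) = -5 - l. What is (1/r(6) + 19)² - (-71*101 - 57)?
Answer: 917852/121 ≈ 7585.6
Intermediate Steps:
(1/r(6) + 19)² - (-71*101 - 57) = (1/(-5 - 1*6) + 19)² - (-71*101 - 57) = (1/(-5 - 6) + 19)² - (-7171 - 57) = (1/(-11) + 19)² - 1*(-7228) = (-1/11 + 19)² + 7228 = (208/11)² + 7228 = 43264/121 + 7228 = 917852/121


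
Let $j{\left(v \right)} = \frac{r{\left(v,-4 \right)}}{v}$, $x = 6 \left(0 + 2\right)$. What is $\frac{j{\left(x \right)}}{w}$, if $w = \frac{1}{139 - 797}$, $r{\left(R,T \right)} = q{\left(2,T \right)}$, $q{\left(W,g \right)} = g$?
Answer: $\frac{658}{3} \approx 219.33$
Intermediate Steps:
$r{\left(R,T \right)} = T$
$x = 12$ ($x = 6 \cdot 2 = 12$)
$w = - \frac{1}{658}$ ($w = \frac{1}{-658} = - \frac{1}{658} \approx -0.0015198$)
$j{\left(v \right)} = - \frac{4}{v}$
$\frac{j{\left(x \right)}}{w} = \frac{\left(-4\right) \frac{1}{12}}{- \frac{1}{658}} = \left(-4\right) \frac{1}{12} \left(-658\right) = \left(- \frac{1}{3}\right) \left(-658\right) = \frac{658}{3}$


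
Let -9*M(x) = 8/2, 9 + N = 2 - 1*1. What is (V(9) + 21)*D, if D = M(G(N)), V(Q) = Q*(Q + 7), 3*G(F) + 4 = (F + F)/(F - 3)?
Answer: -220/3 ≈ -73.333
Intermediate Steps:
N = -8 (N = -9 + (2 - 1*1) = -9 + (2 - 1) = -9 + 1 = -8)
G(F) = -4/3 + 2*F/(3*(-3 + F)) (G(F) = -4/3 + ((F + F)/(F - 3))/3 = -4/3 + ((2*F)/(-3 + F))/3 = -4/3 + (2*F/(-3 + F))/3 = -4/3 + 2*F/(3*(-3 + F)))
V(Q) = Q*(7 + Q)
M(x) = -4/9 (M(x) = -8/(9*2) = -1/9*4 = -4/9)
D = -4/9 ≈ -0.44444
(V(9) + 21)*D = (9*(7 + 9) + 21)*(-4/9) = (9*16 + 21)*(-4/9) = (144 + 21)*(-4/9) = 165*(-4/9) = -220/3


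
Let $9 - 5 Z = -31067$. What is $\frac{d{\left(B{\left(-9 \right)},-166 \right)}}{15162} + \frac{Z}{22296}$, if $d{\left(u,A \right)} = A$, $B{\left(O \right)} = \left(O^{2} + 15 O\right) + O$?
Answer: $\frac{18861193}{70427490} \approx 0.26781$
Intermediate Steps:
$B{\left(O \right)} = O^{2} + 16 O$
$Z = \frac{31076}{5}$ ($Z = \frac{9}{5} - - \frac{31067}{5} = \frac{9}{5} + \frac{31067}{5} = \frac{31076}{5} \approx 6215.2$)
$\frac{d{\left(B{\left(-9 \right)},-166 \right)}}{15162} + \frac{Z}{22296} = - \frac{166}{15162} + \frac{31076}{5 \cdot 22296} = \left(-166\right) \frac{1}{15162} + \frac{31076}{5} \cdot \frac{1}{22296} = - \frac{83}{7581} + \frac{7769}{27870} = \frac{18861193}{70427490}$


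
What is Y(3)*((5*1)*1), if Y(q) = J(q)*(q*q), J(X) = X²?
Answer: 405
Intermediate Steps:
Y(q) = q⁴ (Y(q) = q²*(q*q) = q²*q² = q⁴)
Y(3)*((5*1)*1) = 3⁴*((5*1)*1) = 81*(5*1) = 81*5 = 405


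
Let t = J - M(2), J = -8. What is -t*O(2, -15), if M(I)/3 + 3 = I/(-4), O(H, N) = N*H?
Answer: 75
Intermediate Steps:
O(H, N) = H*N
M(I) = -9 - 3*I/4 (M(I) = -9 + 3*(I/(-4)) = -9 + 3*(I*(-1/4)) = -9 + 3*(-I/4) = -9 - 3*I/4)
t = 5/2 (t = -8 - (-9 - 3/4*2) = -8 - (-9 - 3/2) = -8 - 1*(-21/2) = -8 + 21/2 = 5/2 ≈ 2.5000)
-t*O(2, -15) = -5*2*(-15)/2 = -5*(-30)/2 = -1*(-75) = 75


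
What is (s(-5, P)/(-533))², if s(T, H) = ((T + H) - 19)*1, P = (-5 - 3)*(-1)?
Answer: 256/284089 ≈ 0.00090113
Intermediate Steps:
P = 8 (P = -8*(-1) = 8)
s(T, H) = -19 + H + T (s(T, H) = ((H + T) - 19)*1 = (-19 + H + T)*1 = -19 + H + T)
(s(-5, P)/(-533))² = ((-19 + 8 - 5)/(-533))² = (-16*(-1/533))² = (16/533)² = 256/284089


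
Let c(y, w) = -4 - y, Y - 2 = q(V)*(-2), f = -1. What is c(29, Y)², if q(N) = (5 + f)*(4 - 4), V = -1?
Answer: 1089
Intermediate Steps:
q(N) = 0 (q(N) = (5 - 1)*(4 - 4) = 4*0 = 0)
Y = 2 (Y = 2 + 0*(-2) = 2 + 0 = 2)
c(29, Y)² = (-4 - 1*29)² = (-4 - 29)² = (-33)² = 1089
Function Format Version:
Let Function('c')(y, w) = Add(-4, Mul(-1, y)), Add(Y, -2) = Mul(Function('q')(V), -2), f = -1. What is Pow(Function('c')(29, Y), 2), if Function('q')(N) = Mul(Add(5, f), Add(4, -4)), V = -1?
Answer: 1089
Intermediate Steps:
Function('q')(N) = 0 (Function('q')(N) = Mul(Add(5, -1), Add(4, -4)) = Mul(4, 0) = 0)
Y = 2 (Y = Add(2, Mul(0, -2)) = Add(2, 0) = 2)
Pow(Function('c')(29, Y), 2) = Pow(Add(-4, Mul(-1, 29)), 2) = Pow(Add(-4, -29), 2) = Pow(-33, 2) = 1089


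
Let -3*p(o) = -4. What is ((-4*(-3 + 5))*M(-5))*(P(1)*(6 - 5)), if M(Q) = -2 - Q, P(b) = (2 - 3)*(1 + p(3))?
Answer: 56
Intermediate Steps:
p(o) = 4/3 (p(o) = -1/3*(-4) = 4/3)
P(b) = -7/3 (P(b) = (2 - 3)*(1 + 4/3) = -1*7/3 = -7/3)
((-4*(-3 + 5))*M(-5))*(P(1)*(6 - 5)) = ((-4*(-3 + 5))*(-2 - 1*(-5)))*(-7*(6 - 5)/3) = ((-4*2)*(-2 + 5))*(-7/3*1) = -8*3*(-7/3) = -24*(-7/3) = 56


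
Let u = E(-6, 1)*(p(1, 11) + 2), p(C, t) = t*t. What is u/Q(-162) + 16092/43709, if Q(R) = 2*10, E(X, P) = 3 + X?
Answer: -15806781/874180 ≈ -18.082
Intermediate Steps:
Q(R) = 20
p(C, t) = t²
u = -369 (u = (3 - 6)*(11² + 2) = -3*(121 + 2) = -3*123 = -369)
u/Q(-162) + 16092/43709 = -369/20 + 16092/43709 = -15806781/874180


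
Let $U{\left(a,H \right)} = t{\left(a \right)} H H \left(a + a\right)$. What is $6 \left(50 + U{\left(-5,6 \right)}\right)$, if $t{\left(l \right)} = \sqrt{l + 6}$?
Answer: $-1860$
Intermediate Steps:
$t{\left(l \right)} = \sqrt{6 + l}$
$U{\left(a,H \right)} = 2 a H^{2} \sqrt{6 + a}$ ($U{\left(a,H \right)} = \sqrt{6 + a} H H \left(a + a\right) = H \sqrt{6 + a} H 2 a = H \sqrt{6 + a} 2 H a = 2 a H^{2} \sqrt{6 + a}$)
$6 \left(50 + U{\left(-5,6 \right)}\right) = 6 \left(50 + 2 \left(-5\right) 6^{2} \sqrt{6 - 5}\right) = 6 \left(50 + 2 \left(-5\right) 36 \sqrt{1}\right) = 6 \left(50 + 2 \left(-5\right) 36 \cdot 1\right) = 6 \left(50 - 360\right) = 6 \left(-310\right) = -1860$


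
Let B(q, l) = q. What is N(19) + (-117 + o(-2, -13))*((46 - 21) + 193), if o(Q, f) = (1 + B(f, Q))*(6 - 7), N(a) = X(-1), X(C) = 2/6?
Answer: -68669/3 ≈ -22890.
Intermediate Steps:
X(C) = ⅓ (X(C) = 2*(⅙) = ⅓)
N(a) = ⅓
o(Q, f) = -1 - f (o(Q, f) = (1 + f)*(6 - 7) = (1 + f)*(-1) = -1 - f)
N(19) + (-117 + o(-2, -13))*((46 - 21) + 193) = ⅓ + (-117 + (-1 - 1*(-13)))*((46 - 21) + 193) = ⅓ + (-117 + (-1 + 13))*(25 + 193) = ⅓ + (-117 + 12)*218 = ⅓ - 105*218 = ⅓ - 22890 = -68669/3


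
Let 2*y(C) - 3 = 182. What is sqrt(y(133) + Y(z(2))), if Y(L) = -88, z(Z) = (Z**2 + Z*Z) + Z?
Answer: 3*sqrt(2)/2 ≈ 2.1213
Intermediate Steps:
z(Z) = Z + 2*Z**2 (z(Z) = (Z**2 + Z**2) + Z = 2*Z**2 + Z = Z + 2*Z**2)
y(C) = 185/2 (y(C) = 3/2 + (1/2)*182 = 3/2 + 91 = 185/2)
sqrt(y(133) + Y(z(2))) = sqrt(185/2 - 88) = sqrt(9/2) = 3*sqrt(2)/2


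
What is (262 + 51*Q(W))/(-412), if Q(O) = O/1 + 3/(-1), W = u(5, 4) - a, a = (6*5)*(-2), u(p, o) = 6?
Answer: -3475/412 ≈ -8.4345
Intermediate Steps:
a = -60 (a = 30*(-2) = -60)
W = 66 (W = 6 - 1*(-60) = 6 + 60 = 66)
Q(O) = -3 + O (Q(O) = O*1 + 3*(-1) = O - 3 = -3 + O)
(262 + 51*Q(W))/(-412) = (262 + 51*(-3 + 66))/(-412) = -(262 + 51*63)/412 = -(262 + 3213)/412 = -1/412*3475 = -3475/412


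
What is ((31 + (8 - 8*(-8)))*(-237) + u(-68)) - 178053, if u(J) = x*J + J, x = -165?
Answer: -191312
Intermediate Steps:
u(J) = -164*J (u(J) = -165*J + J = -164*J)
((31 + (8 - 8*(-8)))*(-237) + u(-68)) - 178053 = ((31 + (8 - 8*(-8)))*(-237) - 164*(-68)) - 178053 = ((31 + (8 + 64))*(-237) + 11152) - 178053 = ((31 + 72)*(-237) + 11152) - 178053 = (103*(-237) + 11152) - 178053 = (-24411 + 11152) - 178053 = -13259 - 178053 = -191312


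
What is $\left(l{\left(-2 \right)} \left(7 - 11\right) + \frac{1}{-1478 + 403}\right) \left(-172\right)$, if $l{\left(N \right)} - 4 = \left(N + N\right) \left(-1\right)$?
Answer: $\frac{137604}{25} \approx 5504.2$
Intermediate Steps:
$l{\left(N \right)} = 4 - 2 N$ ($l{\left(N \right)} = 4 + \left(N + N\right) \left(-1\right) = 4 + 2 N \left(-1\right) = 4 - 2 N$)
$\left(l{\left(-2 \right)} \left(7 - 11\right) + \frac{1}{-1478 + 403}\right) \left(-172\right) = \left(\left(4 - -4\right) \left(7 - 11\right) + \frac{1}{-1478 + 403}\right) \left(-172\right) = \left(\left(4 + 4\right) \left(-4\right) + \frac{1}{-1075}\right) \left(-172\right) = \left(8 \left(-4\right) - \frac{1}{1075}\right) \left(-172\right) = \left(-32 - \frac{1}{1075}\right) \left(-172\right) = \left(- \frac{34401}{1075}\right) \left(-172\right) = \frac{137604}{25}$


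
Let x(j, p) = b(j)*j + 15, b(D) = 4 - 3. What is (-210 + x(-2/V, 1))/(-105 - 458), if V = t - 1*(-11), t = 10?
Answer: 4097/11823 ≈ 0.34653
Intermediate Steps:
V = 21 (V = 10 - 1*(-11) = 10 + 11 = 21)
b(D) = 1
x(j, p) = 15 + j (x(j, p) = 1*j + 15 = j + 15 = 15 + j)
(-210 + x(-2/V, 1))/(-105 - 458) = (-210 + (15 - 2/21))/(-105 - 458) = (-210 + (15 - 2*1/21))/(-563) = (-210 + (15 - 2/21))*(-1/563) = (-210 + 313/21)*(-1/563) = -4097/21*(-1/563) = 4097/11823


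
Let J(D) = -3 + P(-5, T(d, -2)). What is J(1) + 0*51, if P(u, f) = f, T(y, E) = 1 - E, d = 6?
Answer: 0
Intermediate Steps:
J(D) = 0 (J(D) = -3 + (1 - 1*(-2)) = -3 + (1 + 2) = -3 + 3 = 0)
J(1) + 0*51 = 0 + 0*51 = 0 + 0 = 0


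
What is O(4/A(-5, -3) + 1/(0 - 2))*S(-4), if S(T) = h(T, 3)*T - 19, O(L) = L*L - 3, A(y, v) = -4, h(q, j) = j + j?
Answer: 129/4 ≈ 32.250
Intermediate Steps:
h(q, j) = 2*j
O(L) = -3 + L² (O(L) = L² - 3 = -3 + L²)
S(T) = -19 + 6*T (S(T) = (2*3)*T - 19 = 6*T - 19 = -19 + 6*T)
O(4/A(-5, -3) + 1/(0 - 2))*S(-4) = (-3 + (4/(-4) + 1/(0 - 2))²)*(-19 + 6*(-4)) = (-3 + (4*(-¼) + 1/(-2))²)*(-19 - 24) = (-3 + (-1 + 1*(-½))²)*(-43) = (-3 + (-1 - ½)²)*(-43) = (-3 + (-3/2)²)*(-43) = (-3 + 9/4)*(-43) = -¾*(-43) = 129/4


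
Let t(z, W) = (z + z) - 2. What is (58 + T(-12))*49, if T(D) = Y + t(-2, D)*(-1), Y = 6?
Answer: 3430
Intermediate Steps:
t(z, W) = -2 + 2*z (t(z, W) = 2*z - 2 = -2 + 2*z)
T(D) = 12 (T(D) = 6 + (-2 + 2*(-2))*(-1) = 6 + (-2 - 4)*(-1) = 6 - 6*(-1) = 6 + 6 = 12)
(58 + T(-12))*49 = (58 + 12)*49 = 70*49 = 3430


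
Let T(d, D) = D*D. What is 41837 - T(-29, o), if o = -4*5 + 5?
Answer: 41612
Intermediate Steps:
o = -15 (o = -20 + 5 = -15)
T(d, D) = D**2
41837 - T(-29, o) = 41837 - 1*(-15)**2 = 41837 - 1*225 = 41837 - 225 = 41612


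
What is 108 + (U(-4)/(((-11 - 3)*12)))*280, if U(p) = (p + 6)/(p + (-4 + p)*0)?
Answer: 653/6 ≈ 108.83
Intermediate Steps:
U(p) = (6 + p)/p (U(p) = (6 + p)/(p + 0) = (6 + p)/p)
108 + (U(-4)/(((-11 - 3)*12)))*280 = 108 + (((6 - 4)/(-4))/(((-11 - 3)*12)))*280 = 108 + ((-¼*2)/((-14*12)))*280 = 108 - ½/(-168)*280 = 108 - ½*(-1/168)*280 = 108 + (1/336)*280 = 108 + ⅚ = 653/6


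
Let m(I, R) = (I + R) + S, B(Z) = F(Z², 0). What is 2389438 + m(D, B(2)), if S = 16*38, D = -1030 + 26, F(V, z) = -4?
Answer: 2389038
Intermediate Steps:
B(Z) = -4
D = -1004
S = 608
m(I, R) = 608 + I + R (m(I, R) = (I + R) + 608 = 608 + I + R)
2389438 + m(D, B(2)) = 2389438 + (608 - 1004 - 4) = 2389438 - 400 = 2389038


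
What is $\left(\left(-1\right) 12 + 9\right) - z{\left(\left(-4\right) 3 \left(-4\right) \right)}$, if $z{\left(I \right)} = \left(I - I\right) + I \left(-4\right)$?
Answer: $189$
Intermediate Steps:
$z{\left(I \right)} = - 4 I$ ($z{\left(I \right)} = 0 - 4 I = - 4 I$)
$\left(\left(-1\right) 12 + 9\right) - z{\left(\left(-4\right) 3 \left(-4\right) \right)} = \left(\left(-1\right) 12 + 9\right) - - 4 \left(-4\right) 3 \left(-4\right) = \left(-12 + 9\right) - - 4 \left(\left(-12\right) \left(-4\right)\right) = -3 - \left(-4\right) 48 = -3 - -192 = -3 + 192 = 189$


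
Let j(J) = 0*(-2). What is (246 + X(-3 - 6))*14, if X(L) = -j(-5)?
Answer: 3444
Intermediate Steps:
j(J) = 0
X(L) = 0 (X(L) = -1*0 = 0)
(246 + X(-3 - 6))*14 = (246 + 0)*14 = 246*14 = 3444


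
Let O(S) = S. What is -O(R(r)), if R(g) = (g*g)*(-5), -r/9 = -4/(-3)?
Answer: 720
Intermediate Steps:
r = -12 (r = -(-36)/(-3) = -(-36)*(-1)/3 = -9*4/3 = -12)
R(g) = -5*g² (R(g) = g²*(-5) = -5*g²)
-O(R(r)) = -(-5)*(-12)² = -(-5)*144 = -1*(-720) = 720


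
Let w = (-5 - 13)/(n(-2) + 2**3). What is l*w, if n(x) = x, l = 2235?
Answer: -6705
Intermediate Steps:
w = -3 (w = (-5 - 13)/(-2 + 2**3) = -18/(-2 + 8) = -18/6 = -18*1/6 = -3)
l*w = 2235*(-3) = -6705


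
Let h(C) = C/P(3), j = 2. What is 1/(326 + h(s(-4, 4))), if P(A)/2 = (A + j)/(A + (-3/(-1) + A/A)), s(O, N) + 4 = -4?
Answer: 5/1602 ≈ 0.0031211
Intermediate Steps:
s(O, N) = -8 (s(O, N) = -4 - 4 = -8)
P(A) = 2*(2 + A)/(4 + A) (P(A) = 2*((A + 2)/(A + (-3/(-1) + A/A))) = 2*((2 + A)/(A + (-3*(-1) + 1))) = 2*((2 + A)/(A + (3 + 1))) = 2*((2 + A)/(A + 4)) = 2*((2 + A)/(4 + A)) = 2*(2 + A)/(4 + A))
h(C) = 7*C/10 (h(C) = C/((2*(2 + 3)/(4 + 3))) = C/((2*5/7)) = C/((2*(⅐)*5)) = C/(10/7) = C*(7/10) = 7*C/10)
1/(326 + h(s(-4, 4))) = 1/(326 + (7/10)*(-8)) = 1/(326 - 28/5) = 1/(1602/5) = 5/1602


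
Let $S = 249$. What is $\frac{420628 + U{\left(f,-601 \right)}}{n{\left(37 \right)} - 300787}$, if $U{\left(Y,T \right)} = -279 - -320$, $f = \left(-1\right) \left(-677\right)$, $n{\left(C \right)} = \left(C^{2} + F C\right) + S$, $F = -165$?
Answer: $- \frac{140223}{101758} \approx -1.378$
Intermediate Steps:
$n{\left(C \right)} = 249 + C^{2} - 165 C$ ($n{\left(C \right)} = \left(C^{2} - 165 C\right) + 249 = 249 + C^{2} - 165 C$)
$f = 677$
$U{\left(Y,T \right)} = 41$ ($U{\left(Y,T \right)} = -279 + 320 = 41$)
$\frac{420628 + U{\left(f,-601 \right)}}{n{\left(37 \right)} - 300787} = \frac{420628 + 41}{\left(249 + 37^{2} - 6105\right) - 300787} = \frac{420669}{\left(249 + 1369 - 6105\right) - 300787} = \frac{420669}{-4487 - 300787} = \frac{420669}{-305274} = 420669 \left(- \frac{1}{305274}\right) = - \frac{140223}{101758}$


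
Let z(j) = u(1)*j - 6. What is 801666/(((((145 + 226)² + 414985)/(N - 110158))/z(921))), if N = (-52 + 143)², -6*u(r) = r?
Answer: 13026576669579/552626 ≈ 2.3572e+7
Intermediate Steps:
u(r) = -r/6
N = 8281 (N = 91² = 8281)
z(j) = -6 - j/6 (z(j) = (-⅙*1)*j - 6 = -j/6 - 6 = -6 - j/6)
801666/(((((145 + 226)² + 414985)/(N - 110158))/z(921))) = 801666/(((((145 + 226)² + 414985)/(8281 - 110158))/(-6 - ⅙*921))) = 801666/((((371² + 414985)/(-101877))/(-6 - 307/2))) = 801666/((((137641 + 414985)*(-1/101877))/(-319/2))) = 801666/(((552626*(-1/101877))*(-2/319))) = 801666/((-552626/101877*(-2/319))) = 801666/(1105252/32498763) = 801666*(32498763/1105252) = 13026576669579/552626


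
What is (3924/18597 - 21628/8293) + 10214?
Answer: 524961222970/51408307 ≈ 10212.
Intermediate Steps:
(3924/18597 - 21628/8293) + 10214 = (3924*(1/18597) - 21628*1/8293) + 10214 = (1308/6199 - 21628/8293) + 10214 = -123224728/51408307 + 10214 = 524961222970/51408307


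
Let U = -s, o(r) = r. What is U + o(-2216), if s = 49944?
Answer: -52160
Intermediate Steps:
U = -49944 (U = -1*49944 = -49944)
U + o(-2216) = -49944 - 2216 = -52160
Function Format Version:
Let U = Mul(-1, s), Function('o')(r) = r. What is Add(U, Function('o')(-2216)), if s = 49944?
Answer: -52160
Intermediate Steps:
U = -49944 (U = Mul(-1, 49944) = -49944)
Add(U, Function('o')(-2216)) = Add(-49944, -2216) = -52160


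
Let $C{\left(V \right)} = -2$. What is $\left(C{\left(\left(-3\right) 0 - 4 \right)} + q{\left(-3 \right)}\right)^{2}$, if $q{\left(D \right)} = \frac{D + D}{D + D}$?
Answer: $1$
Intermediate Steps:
$q{\left(D \right)} = 1$ ($q{\left(D \right)} = \frac{2 D}{2 D} = 2 D \frac{1}{2 D} = 1$)
$\left(C{\left(\left(-3\right) 0 - 4 \right)} + q{\left(-3 \right)}\right)^{2} = \left(-2 + 1\right)^{2} = \left(-1\right)^{2} = 1$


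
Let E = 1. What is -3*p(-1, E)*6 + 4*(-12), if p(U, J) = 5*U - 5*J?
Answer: 132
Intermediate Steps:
p(U, J) = -5*J + 5*U
-3*p(-1, E)*6 + 4*(-12) = -3*(-5*1 + 5*(-1))*6 + 4*(-12) = -3*(-5 - 5)*6 - 48 = -3*(-10)*6 - 48 = 30*6 - 48 = 180 - 48 = 132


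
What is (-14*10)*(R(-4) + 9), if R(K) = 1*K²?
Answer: -3500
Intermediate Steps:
R(K) = K²
(-14*10)*(R(-4) + 9) = (-14*10)*((-4)² + 9) = -140*(16 + 9) = -140*25 = -3500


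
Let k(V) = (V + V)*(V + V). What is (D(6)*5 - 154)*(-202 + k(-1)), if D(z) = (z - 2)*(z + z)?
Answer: -17028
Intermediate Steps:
k(V) = 4*V² (k(V) = (2*V)*(2*V) = 4*V²)
D(z) = 2*z*(-2 + z) (D(z) = (-2 + z)*(2*z) = 2*z*(-2 + z))
(D(6)*5 - 154)*(-202 + k(-1)) = ((2*6*(-2 + 6))*5 - 154)*(-202 + 4*(-1)²) = ((2*6*4)*5 - 154)*(-202 + 4*1) = (48*5 - 154)*(-202 + 4) = (240 - 154)*(-198) = 86*(-198) = -17028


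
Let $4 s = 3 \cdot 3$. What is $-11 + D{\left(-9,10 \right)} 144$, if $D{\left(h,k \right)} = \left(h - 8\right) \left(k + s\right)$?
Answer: $-29999$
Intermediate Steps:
$s = \frac{9}{4}$ ($s = \frac{3 \cdot 3}{4} = \frac{1}{4} \cdot 9 = \frac{9}{4} \approx 2.25$)
$D{\left(h,k \right)} = \left(-8 + h\right) \left(\frac{9}{4} + k\right)$ ($D{\left(h,k \right)} = \left(h - 8\right) \left(k + \frac{9}{4}\right) = \left(-8 + h\right) \left(\frac{9}{4} + k\right)$)
$-11 + D{\left(-9,10 \right)} 144 = -11 + \left(-18 - 80 + \frac{9}{4} \left(-9\right) - 90\right) 144 = -11 + \left(-18 - 80 - \frac{81}{4} - 90\right) 144 = -11 - 29988 = -29999$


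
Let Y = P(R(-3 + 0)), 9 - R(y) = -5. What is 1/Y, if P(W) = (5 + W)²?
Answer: 1/361 ≈ 0.0027701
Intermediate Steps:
R(y) = 14 (R(y) = 9 - 1*(-5) = 9 + 5 = 14)
Y = 361 (Y = (5 + 14)² = 19² = 361)
1/Y = 1/361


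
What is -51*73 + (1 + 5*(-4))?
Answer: -3742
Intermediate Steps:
-51*73 + (1 + 5*(-4)) = -3723 + (1 - 20) = -3723 - 19 = -3742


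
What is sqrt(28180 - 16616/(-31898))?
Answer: 14*sqrt(36572938982)/15949 ≈ 167.87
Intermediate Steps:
sqrt(28180 - 16616/(-31898)) = sqrt(28180 - 16616*(-1/31898)) = sqrt(28180 + 8308/15949) = sqrt(449451128/15949) = 14*sqrt(36572938982)/15949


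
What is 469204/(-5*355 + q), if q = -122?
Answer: -469204/1897 ≈ -247.34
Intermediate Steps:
469204/(-5*355 + q) = 469204/(-5*355 - 122) = 469204/(-1775 - 122) = 469204/(-1897) = 469204*(-1/1897) = -469204/1897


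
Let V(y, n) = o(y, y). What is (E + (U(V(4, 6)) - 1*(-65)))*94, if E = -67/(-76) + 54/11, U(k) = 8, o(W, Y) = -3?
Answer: 3095843/418 ≈ 7406.3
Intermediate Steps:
V(y, n) = -3
E = 4841/836 (E = -67*(-1/76) + 54*(1/11) = 67/76 + 54/11 = 4841/836 ≈ 5.7907)
(E + (U(V(4, 6)) - 1*(-65)))*94 = (4841/836 + (8 - 1*(-65)))*94 = (4841/836 + (8 + 65))*94 = (4841/836 + 73)*94 = (65869/836)*94 = 3095843/418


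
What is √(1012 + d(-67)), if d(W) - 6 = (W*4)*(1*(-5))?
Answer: 3*√262 ≈ 48.559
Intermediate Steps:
d(W) = 6 - 20*W (d(W) = 6 + (W*4)*(1*(-5)) = 6 + (4*W)*(-5) = 6 - 20*W)
√(1012 + d(-67)) = √(1012 + (6 - 20*(-67))) = √(1012 + (6 + 1340)) = √(1012 + 1346) = √2358 = 3*√262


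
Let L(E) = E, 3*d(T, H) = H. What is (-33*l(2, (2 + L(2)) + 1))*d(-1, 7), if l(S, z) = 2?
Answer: -154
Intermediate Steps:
d(T, H) = H/3
(-33*l(2, (2 + L(2)) + 1))*d(-1, 7) = (-33*2)*((⅓)*7) = -66*7/3 = -154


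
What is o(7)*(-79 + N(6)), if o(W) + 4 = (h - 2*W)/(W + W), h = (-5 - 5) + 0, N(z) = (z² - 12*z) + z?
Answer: 4360/7 ≈ 622.86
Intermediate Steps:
N(z) = z² - 11*z
h = -10 (h = -10 + 0 = -10)
o(W) = -4 + (-10 - 2*W)/(2*W) (o(W) = -4 + (-10 - 2*W)/(W + W) = -4 + (-10 - 2*W)/((2*W)) = -4 + (-10 - 2*W)*(1/(2*W)) = -4 + (-10 - 2*W)/(2*W))
o(7)*(-79 + N(6)) = (-5 - 5/7)*(-79 + 6*(-11 + 6)) = (-5 - 5*⅐)*(-79 + 6*(-5)) = (-5 - 5/7)*(-79 - 30) = -40/7*(-109) = 4360/7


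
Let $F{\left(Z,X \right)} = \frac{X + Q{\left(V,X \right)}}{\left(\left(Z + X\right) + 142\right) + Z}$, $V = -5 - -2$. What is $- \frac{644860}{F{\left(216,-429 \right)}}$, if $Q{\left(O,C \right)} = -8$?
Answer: $\frac{4921300}{23} \approx 2.1397 \cdot 10^{5}$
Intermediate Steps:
$V = -3$ ($V = -5 + 2 = -3$)
$F{\left(Z,X \right)} = \frac{-8 + X}{142 + X + 2 Z}$ ($F{\left(Z,X \right)} = \frac{X - 8}{\left(\left(Z + X\right) + 142\right) + Z} = \frac{-8 + X}{\left(\left(X + Z\right) + 142\right) + Z} = \frac{-8 + X}{\left(142 + X + Z\right) + Z} = \frac{-8 + X}{142 + X + 2 Z}$)
$- \frac{644860}{F{\left(216,-429 \right)}} = - \frac{644860}{\frac{1}{142 - 429 + 2 \cdot 216} \left(-8 - 429\right)} = - \frac{644860}{\frac{1}{142 - 429 + 432} \left(-437\right)} = - \frac{644860}{\frac{1}{145} \left(-437\right)} = - \frac{644860}{- \frac{437}{145}} = \left(-644860\right) \left(- \frac{145}{437}\right) = \frac{4921300}{23}$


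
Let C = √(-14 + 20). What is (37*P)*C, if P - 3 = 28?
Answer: 1147*√6 ≈ 2809.6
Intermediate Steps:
C = √6 ≈ 2.4495
P = 31 (P = 3 + 28 = 31)
(37*P)*C = (37*31)*√6 = 1147*√6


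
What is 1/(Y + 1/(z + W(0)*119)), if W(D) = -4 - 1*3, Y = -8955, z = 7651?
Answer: -6818/61055189 ≈ -0.00011167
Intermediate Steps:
W(D) = -7 (W(D) = -4 - 3 = -7)
1/(Y + 1/(z + W(0)*119)) = 1/(-8955 + 1/(7651 - 7*119)) = 1/(-8955 + 1/(7651 - 833)) = 1/(-8955 + 1/6818) = 1/(-61055189/6818) = -6818/61055189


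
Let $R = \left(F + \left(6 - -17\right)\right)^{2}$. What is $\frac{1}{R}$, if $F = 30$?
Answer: $\frac{1}{2809} \approx 0.000356$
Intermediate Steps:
$R = 2809$ ($R = \left(30 + \left(6 - -17\right)\right)^{2} = \left(30 + \left(6 + 17\right)\right)^{2} = \left(30 + 23\right)^{2} = 53^{2} = 2809$)
$\frac{1}{R} = \frac{1}{2809}$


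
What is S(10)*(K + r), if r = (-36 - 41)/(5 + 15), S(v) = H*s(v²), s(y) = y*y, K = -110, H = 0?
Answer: 0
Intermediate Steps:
s(y) = y²
S(v) = 0 (S(v) = 0*(v²)² = 0*v⁴ = 0)
r = -77/20 ≈ -3.8500
S(10)*(K + r) = 0*(-110 - 77/20) = 0*(-2277/20) = 0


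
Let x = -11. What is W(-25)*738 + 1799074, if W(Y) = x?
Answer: 1790956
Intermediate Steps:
W(Y) = -11
W(-25)*738 + 1799074 = -11*738 + 1799074 = -8118 + 1799074 = 1790956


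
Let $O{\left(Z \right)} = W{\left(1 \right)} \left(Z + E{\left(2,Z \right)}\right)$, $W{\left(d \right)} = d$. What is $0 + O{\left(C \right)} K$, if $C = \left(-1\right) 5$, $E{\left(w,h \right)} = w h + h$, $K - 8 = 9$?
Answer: $-340$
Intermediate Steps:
$K = 17$ ($K = 8 + 9 = 17$)
$E{\left(w,h \right)} = h + h w$ ($E{\left(w,h \right)} = h w + h = h + h w$)
$C = -5$
$O{\left(Z \right)} = 4 Z$ ($O{\left(Z \right)} = 1 \left(Z + Z \left(1 + 2\right)\right) = 1 \left(Z + Z 3\right) = 1 \left(Z + 3 Z\right) = 1 \cdot 4 Z = 4 Z$)
$0 + O{\left(C \right)} K = 0 + 4 \left(-5\right) 17 = 0 - 340 = -340$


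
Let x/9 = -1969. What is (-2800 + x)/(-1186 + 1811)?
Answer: -20521/625 ≈ -32.834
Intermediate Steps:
x = -17721 (x = 9*(-1969) = -17721)
(-2800 + x)/(-1186 + 1811) = (-2800 - 17721)/(-1186 + 1811) = -20521/625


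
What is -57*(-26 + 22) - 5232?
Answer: -5004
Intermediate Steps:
-57*(-26 + 22) - 5232 = -57*(-4) - 5232 = 228 - 5232 = -5004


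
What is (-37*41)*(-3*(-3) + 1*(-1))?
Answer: -12136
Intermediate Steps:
(-37*41)*(-3*(-3) + 1*(-1)) = -1517*(9 - 1) = -1517*8 = -12136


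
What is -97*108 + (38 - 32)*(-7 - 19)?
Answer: -10632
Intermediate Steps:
-97*108 + (38 - 32)*(-7 - 19) = -10476 + 6*(-26) = -10476 - 156 = -10632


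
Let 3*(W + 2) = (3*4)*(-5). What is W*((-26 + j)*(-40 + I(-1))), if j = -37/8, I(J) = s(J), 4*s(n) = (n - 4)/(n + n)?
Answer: -848925/32 ≈ -26529.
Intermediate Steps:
s(n) = (-4 + n)/(8*n) (s(n) = ((n - 4)/(n + n))/4 = ((-4 + n)/((2*n)))/4 = ((-4 + n)*(1/(2*n)))/4 = ((-4 + n)/(2*n))/4 = (-4 + n)/(8*n))
I(J) = (-4 + J)/(8*J)
j = -37/8 (j = -37*⅛ = -37/8 ≈ -4.6250)
W = -22 (W = -2 + ((3*4)*(-5))/3 = -2 + (12*(-5))/3 = -2 + (⅓)*(-60) = -2 - 20 = -22)
W*((-26 + j)*(-40 + I(-1))) = -22*(-26 - 37/8)*(-40 + (⅛)*(-4 - 1)/(-1)) = -(-2695)*(-40 + (⅛)*(-1)*(-5))/4 = -(-2695)*(-40 + 5/8)/4 = -(-2695)*(-315)/(4*8) = -22*77175/64 = -848925/32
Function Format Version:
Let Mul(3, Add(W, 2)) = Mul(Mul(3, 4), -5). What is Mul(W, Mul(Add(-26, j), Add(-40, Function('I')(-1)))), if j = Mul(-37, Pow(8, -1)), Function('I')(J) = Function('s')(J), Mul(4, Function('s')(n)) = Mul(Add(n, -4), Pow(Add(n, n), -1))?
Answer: Rational(-848925, 32) ≈ -26529.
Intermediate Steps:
Function('s')(n) = Mul(Rational(1, 8), Pow(n, -1), Add(-4, n)) (Function('s')(n) = Mul(Rational(1, 4), Mul(Add(n, -4), Pow(Add(n, n), -1))) = Mul(Rational(1, 4), Mul(Add(-4, n), Pow(Mul(2, n), -1))) = Mul(Rational(1, 4), Mul(Add(-4, n), Mul(Rational(1, 2), Pow(n, -1)))) = Mul(Rational(1, 4), Mul(Rational(1, 2), Pow(n, -1), Add(-4, n))) = Mul(Rational(1, 8), Pow(n, -1), Add(-4, n)))
Function('I')(J) = Mul(Rational(1, 8), Pow(J, -1), Add(-4, J))
j = Rational(-37, 8) (j = Mul(-37, Rational(1, 8)) = Rational(-37, 8) ≈ -4.6250)
W = -22 (W = Add(-2, Mul(Rational(1, 3), Mul(Mul(3, 4), -5))) = Add(-2, Mul(Rational(1, 3), Mul(12, -5))) = Add(-2, Mul(Rational(1, 3), -60)) = Add(-2, -20) = -22)
Mul(W, Mul(Add(-26, j), Add(-40, Function('I')(-1)))) = Mul(-22, Mul(Add(-26, Rational(-37, 8)), Add(-40, Mul(Rational(1, 8), Pow(-1, -1), Add(-4, -1))))) = Mul(-22, Mul(Rational(-245, 8), Add(-40, Mul(Rational(1, 8), -1, -5)))) = Mul(-22, Mul(Rational(-245, 8), Add(-40, Rational(5, 8)))) = Mul(-22, Mul(Rational(-245, 8), Rational(-315, 8))) = Mul(-22, Rational(77175, 64)) = Rational(-848925, 32)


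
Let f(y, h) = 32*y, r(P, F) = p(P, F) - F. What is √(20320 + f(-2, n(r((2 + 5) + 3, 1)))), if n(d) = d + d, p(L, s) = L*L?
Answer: 4*√1266 ≈ 142.32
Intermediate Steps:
p(L, s) = L²
r(P, F) = P² - F
n(d) = 2*d
√(20320 + f(-2, n(r((2 + 5) + 3, 1)))) = √(20320 + 32*(-2)) = √(20320 - 64) = √20256 = 4*√1266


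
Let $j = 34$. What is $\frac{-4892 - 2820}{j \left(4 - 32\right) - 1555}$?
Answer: $\frac{7712}{2507} \approx 3.0762$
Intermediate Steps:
$\frac{-4892 - 2820}{j \left(4 - 32\right) - 1555} = \frac{-4892 - 2820}{34 \left(4 - 32\right) - 1555} = - \frac{7712}{34 \left(-28\right) - 1555} = - \frac{7712}{-952 - 1555} = - \frac{7712}{-2507} = \left(-7712\right) \left(- \frac{1}{2507}\right) = \frac{7712}{2507}$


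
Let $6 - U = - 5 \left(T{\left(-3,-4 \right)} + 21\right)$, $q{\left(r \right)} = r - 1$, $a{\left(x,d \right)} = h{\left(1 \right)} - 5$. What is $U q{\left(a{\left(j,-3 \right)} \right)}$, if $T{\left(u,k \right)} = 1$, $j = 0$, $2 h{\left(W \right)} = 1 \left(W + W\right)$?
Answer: $-580$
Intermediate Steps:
$h{\left(W \right)} = W$ ($h{\left(W \right)} = \frac{1 \left(W + W\right)}{2} = \frac{1 \cdot 2 W}{2} = \frac{2 W}{2} = W$)
$a{\left(x,d \right)} = -4$ ($a{\left(x,d \right)} = 1 - 5 = -4$)
$q{\left(r \right)} = -1 + r$
$U = 116$ ($U = 6 - - 5 \left(1 + 21\right) = 6 - \left(-5\right) 22 = 6 - -110 = 6 + 110 = 116$)
$U q{\left(a{\left(j,-3 \right)} \right)} = 116 \left(-1 - 4\right) = 116 \left(-5\right) = -580$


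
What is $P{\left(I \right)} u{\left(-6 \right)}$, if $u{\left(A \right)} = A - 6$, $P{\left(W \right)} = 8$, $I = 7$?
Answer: $-96$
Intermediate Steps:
$u{\left(A \right)} = -6 + A$ ($u{\left(A \right)} = A - 6 = -6 + A$)
$P{\left(I \right)} u{\left(-6 \right)} = 8 \left(-6 - 6\right) = 8 \left(-12\right) = -96$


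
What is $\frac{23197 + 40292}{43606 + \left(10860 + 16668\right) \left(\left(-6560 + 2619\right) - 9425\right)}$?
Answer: $- \frac{63489}{367895642} \approx -0.00017257$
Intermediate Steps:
$\frac{23197 + 40292}{43606 + \left(10860 + 16668\right) \left(\left(-6560 + 2619\right) - 9425\right)} = \frac{63489}{43606 + 27528 \left(-3941 - 9425\right)} = \frac{63489}{43606 + 27528 \left(-13366\right)} = \frac{63489}{43606 - 367939248} = \frac{63489}{-367895642} = 63489 \left(- \frac{1}{367895642}\right) = - \frac{63489}{367895642}$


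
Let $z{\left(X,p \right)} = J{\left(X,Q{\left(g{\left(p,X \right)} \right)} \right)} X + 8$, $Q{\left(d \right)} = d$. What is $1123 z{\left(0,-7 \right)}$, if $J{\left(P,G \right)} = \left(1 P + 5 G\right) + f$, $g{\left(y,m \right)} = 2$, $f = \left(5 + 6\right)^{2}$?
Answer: $8984$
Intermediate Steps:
$f = 121$ ($f = 11^{2} = 121$)
$J{\left(P,G \right)} = 121 + P + 5 G$ ($J{\left(P,G \right)} = \left(1 P + 5 G\right) + 121 = \left(P + 5 G\right) + 121 = 121 + P + 5 G$)
$z{\left(X,p \right)} = 8 + X \left(131 + X\right)$ ($z{\left(X,p \right)} = \left(121 + X + 5 \cdot 2\right) X + 8 = \left(121 + X + 10\right) X + 8 = \left(131 + X\right) X + 8 = X \left(131 + X\right) + 8 = 8 + X \left(131 + X\right)$)
$1123 z{\left(0,-7 \right)} = 1123 \left(8 + 0 \left(131 + 0\right)\right) = 1123 \left(8 + 0 \cdot 131\right) = 1123 \left(8 + 0\right) = 1123 \cdot 8 = 8984$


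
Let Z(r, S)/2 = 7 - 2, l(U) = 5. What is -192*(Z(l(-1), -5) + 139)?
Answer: -28608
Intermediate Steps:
Z(r, S) = 10 (Z(r, S) = 2*(7 - 2) = 2*5 = 10)
-192*(Z(l(-1), -5) + 139) = -192*(10 + 139) = -192*149 = -28608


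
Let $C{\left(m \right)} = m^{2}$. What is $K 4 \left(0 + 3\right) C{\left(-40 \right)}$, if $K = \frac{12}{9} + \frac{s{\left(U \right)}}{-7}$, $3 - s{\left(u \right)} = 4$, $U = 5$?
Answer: $\frac{198400}{7} \approx 28343.0$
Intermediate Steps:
$s{\left(u \right)} = -1$ ($s{\left(u \right)} = 3 - 4 = -1$)
$K = \frac{31}{21}$ ($K = \frac{12}{9} - \frac{1}{-7} = 12 \cdot \frac{1}{9} - - \frac{1}{7} = \frac{4}{3} + \frac{1}{7} = \frac{31}{21} \approx 1.4762$)
$K 4 \left(0 + 3\right) C{\left(-40 \right)} = \frac{31 \cdot 4 \left(0 + 3\right)}{21} \left(-40\right)^{2} = \frac{31 \cdot 4 \cdot 3}{21} \cdot 1600 = \frac{31}{21} \cdot 12 \cdot 1600 = \frac{124}{7} \cdot 1600 = \frac{198400}{7}$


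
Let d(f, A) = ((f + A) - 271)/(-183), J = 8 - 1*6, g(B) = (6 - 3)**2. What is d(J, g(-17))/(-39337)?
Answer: -260/7198671 ≈ -3.6118e-5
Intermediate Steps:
g(B) = 9 (g(B) = 3**2 = 9)
J = 2 (J = 8 - 6 = 2)
d(f, A) = 271/183 - A/183 - f/183 (d(f, A) = ((A + f) - 271)*(-1/183) = (-271 + A + f)*(-1/183) = 271/183 - A/183 - f/183)
d(J, g(-17))/(-39337) = (271/183 - 1/183*9 - 1/183*2)/(-39337) = (271/183 - 3/61 - 2/183)*(-1/39337) = (260/183)*(-1/39337) = -260/7198671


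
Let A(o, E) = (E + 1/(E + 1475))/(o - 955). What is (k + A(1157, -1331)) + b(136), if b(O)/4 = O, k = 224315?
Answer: 6540506929/29088 ≈ 2.2485e+5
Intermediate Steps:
b(O) = 4*O
A(o, E) = (E + 1/(1475 + E))/(-955 + o)
(k + A(1157, -1331)) + b(136) = (224315 + (1 + (-1331)² + 1475*(-1331))/(-1408625 - 955*(-1331) + 1475*1157 - 1331*1157)) + 4*136 = (224315 + (1 + 1771561 - 1963225)/(-1408625 + 1271105 + 1706575 - 1539967)) + 544 = (224315 - 191663/29088) + 544 = 6524683057/29088 + 544 = 6540506929/29088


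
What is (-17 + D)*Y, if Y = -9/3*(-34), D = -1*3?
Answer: -2040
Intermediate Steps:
D = -3
Y = 102 (Y = -9*⅓*(-34) = -3*(-34) = 102)
(-17 + D)*Y = (-17 - 3)*102 = -20*102 = -2040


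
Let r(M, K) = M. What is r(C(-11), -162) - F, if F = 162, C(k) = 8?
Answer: -154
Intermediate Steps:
r(C(-11), -162) - F = 8 - 1*162 = 8 - 162 = -154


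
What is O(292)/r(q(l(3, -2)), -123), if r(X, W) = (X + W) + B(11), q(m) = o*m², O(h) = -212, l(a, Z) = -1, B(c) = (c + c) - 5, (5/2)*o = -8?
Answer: 530/273 ≈ 1.9414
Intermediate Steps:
o = -16/5 (o = (⅖)*(-8) = -16/5 ≈ -3.2000)
B(c) = -5 + 2*c (B(c) = 2*c - 5 = -5 + 2*c)
q(m) = -16*m²/5
r(X, W) = 17 + W + X (r(X, W) = (X + W) + (-5 + 2*11) = (W + X) + (-5 + 22) = (W + X) + 17 = 17 + W + X)
O(292)/r(q(l(3, -2)), -123) = -212/(17 - 123 - 16/5*(-1)²) = -212/(17 - 123 - 16/5*1) = -212/(17 - 123 - 16/5) = -212/(-546/5) = -212*(-5/546) = 530/273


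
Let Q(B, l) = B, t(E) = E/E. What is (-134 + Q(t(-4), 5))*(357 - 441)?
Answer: 11172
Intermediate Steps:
t(E) = 1
(-134 + Q(t(-4), 5))*(357 - 441) = (-134 + 1)*(357 - 441) = -133*(-84) = 11172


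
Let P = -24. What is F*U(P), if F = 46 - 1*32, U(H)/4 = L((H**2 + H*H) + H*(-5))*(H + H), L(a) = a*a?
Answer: -4349140992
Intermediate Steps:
L(a) = a**2
U(H) = 8*H*(-5*H + 2*H**2)**2 (U(H) = 4*(((H**2 + H*H) + H*(-5))**2*(H + H)) = 4*(((H**2 + H**2) - 5*H)**2*(2*H)) = 4*((2*H**2 - 5*H)**2*(2*H)) = 4*((-5*H + 2*H**2)**2*(2*H)) = 4*(2*H*(-5*H + 2*H**2)**2) = 8*H*(-5*H + 2*H**2)**2)
F = 14 (F = 46 - 32 = 14)
F*U(P) = 14*(8*(-24)**3*(-5 + 2*(-24))**2) = 14*(8*(-13824)*(-5 - 48)**2) = 14*(8*(-13824)*(-53)**2) = 14*(8*(-13824)*2809) = 14*(-310652928) = -4349140992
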